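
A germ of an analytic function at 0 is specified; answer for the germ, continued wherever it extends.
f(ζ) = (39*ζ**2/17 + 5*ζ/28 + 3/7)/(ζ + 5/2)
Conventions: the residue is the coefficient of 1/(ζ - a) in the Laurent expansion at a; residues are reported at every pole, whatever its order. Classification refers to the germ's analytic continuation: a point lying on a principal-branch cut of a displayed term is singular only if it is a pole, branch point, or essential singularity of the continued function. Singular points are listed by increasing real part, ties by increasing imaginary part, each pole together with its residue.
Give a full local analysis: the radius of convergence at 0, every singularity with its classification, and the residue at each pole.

Denominator factor (ζ + 5/2): pole of order 1 at -5/2, modulus 5/2.
The radius of convergence is the smallest modulus among the singular points: 5/2.
At the order-1 pole -5/2 set g(ζ) = (ζ - (-5/2))*f(ζ) = 39*ζ**2/17 + 5*ζ/28 + 3/7.
Simple pole: residue = g(a) at a = -5/2, which is 13633/952.

Radius of convergence at 0: 5/2.
At -5/2: a pole of order 1; residue 13633/952.


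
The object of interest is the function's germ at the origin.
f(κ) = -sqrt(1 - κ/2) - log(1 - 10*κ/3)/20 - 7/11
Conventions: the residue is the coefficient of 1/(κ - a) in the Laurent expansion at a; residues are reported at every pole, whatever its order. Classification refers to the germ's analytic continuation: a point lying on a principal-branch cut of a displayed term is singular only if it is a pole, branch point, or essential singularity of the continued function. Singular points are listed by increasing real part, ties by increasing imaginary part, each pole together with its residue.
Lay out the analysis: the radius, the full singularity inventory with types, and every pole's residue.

Radius of convergence at 0: 3/10.
At 3/10: a logarithmic branch point.
At 2: an algebraic (square-root) branch point.

Branch term (-1/20)*log(1 - κ/(3/10)): its argument vanishes at κ = 3/10, a logarithmic branch point, modulus 3/10.
Branch term (-1)*sqrt(1 - κ/(2)): its argument vanishes at κ = 2, a square-root branch point, modulus 2.
The radius of convergence is the smallest modulus among the singular points: 3/10.
List the singular points by increasing real part (a conjugate pair: the negative imaginary part first).


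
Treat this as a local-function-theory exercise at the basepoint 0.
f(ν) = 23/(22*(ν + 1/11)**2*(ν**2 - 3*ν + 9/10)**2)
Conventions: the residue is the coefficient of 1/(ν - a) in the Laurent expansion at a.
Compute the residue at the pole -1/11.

The residue is 11786005000/2918076589.

At the order-2 pole -1/11 set g(ν) = (ν - (-1/11))^2*f(ν) = 23/(22*(ν**2 - 3*ν + 9/10)**2).
Order-2 pole: residue = g'(a); g'(-1/11) = 11786005000/2918076589, so the residue is 11786005000/2918076589.


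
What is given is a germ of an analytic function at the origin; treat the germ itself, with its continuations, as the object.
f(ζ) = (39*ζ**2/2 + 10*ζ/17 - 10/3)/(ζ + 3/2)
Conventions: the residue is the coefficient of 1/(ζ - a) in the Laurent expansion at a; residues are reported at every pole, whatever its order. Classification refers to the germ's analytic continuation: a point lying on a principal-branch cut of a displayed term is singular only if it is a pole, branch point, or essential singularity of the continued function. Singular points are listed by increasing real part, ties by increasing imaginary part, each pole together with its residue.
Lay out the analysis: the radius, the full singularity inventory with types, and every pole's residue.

Radius of convergence at 0: 3/2.
At -3/2: a pole of order 1; residue 16181/408.

Denominator factor (ζ + 3/2): pole of order 1 at -3/2, modulus 3/2.
The radius of convergence is the smallest modulus among the singular points: 3/2.
At the order-1 pole -3/2 set g(ζ) = (ζ - (-3/2))*f(ζ) = 39*ζ**2/2 + 10*ζ/17 - 10/3.
Simple pole: residue = g(a) at a = -3/2, which is 16181/408.


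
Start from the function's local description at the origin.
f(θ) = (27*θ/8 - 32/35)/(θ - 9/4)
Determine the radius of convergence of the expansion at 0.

The radius of convergence is 9/4.

Denominator factor (θ - 9/4): pole of order 1 at 9/4, modulus 9/4.
The radius of convergence is the smallest modulus among the singular points: 9/4.


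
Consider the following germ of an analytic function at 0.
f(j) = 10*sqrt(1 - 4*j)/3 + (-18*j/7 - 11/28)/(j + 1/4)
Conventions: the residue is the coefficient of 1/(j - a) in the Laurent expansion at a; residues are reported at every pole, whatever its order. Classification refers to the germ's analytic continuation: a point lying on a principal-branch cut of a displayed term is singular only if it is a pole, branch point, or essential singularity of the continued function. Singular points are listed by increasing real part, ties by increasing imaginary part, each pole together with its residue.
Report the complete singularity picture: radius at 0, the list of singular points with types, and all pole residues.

Radius of convergence at 0: 1/4.
At -1/4: a pole of order 1; residue 1/4.
At 1/4: an algebraic (square-root) branch point.

Denominator factor (j + 1/4): pole of order 1 at -1/4, modulus 1/4.
Branch term (10/3)*sqrt(1 - j/(1/4)): its argument vanishes at j = 1/4, a square-root branch point, modulus 1/4.
The radius of convergence is the smallest modulus among the singular points: 1/4.
The branch term is analytic at -1/4 and contributes nothing to the residue; only the rational part matters.
At the order-1 pole -1/4 set g(j) = (j - (-1/4))*(rational part) = -18*j/7 - 11/28.
Simple pole: residue = g(a) at a = -1/4, which is 1/4.
List the singular points by increasing real part (a conjugate pair: the negative imaginary part first).


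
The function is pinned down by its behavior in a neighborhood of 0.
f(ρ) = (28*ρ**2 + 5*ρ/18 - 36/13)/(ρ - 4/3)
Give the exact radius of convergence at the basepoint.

Denominator factor (ρ - 4/3): pole of order 1 at 4/3, modulus 4/3.
The radius of convergence is the smallest modulus among the singular points: 4/3.

The radius of convergence is 4/3.


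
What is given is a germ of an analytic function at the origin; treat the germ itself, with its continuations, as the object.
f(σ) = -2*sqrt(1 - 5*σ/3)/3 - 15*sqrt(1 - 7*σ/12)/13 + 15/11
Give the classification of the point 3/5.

The term (-2/3)*sqrt(1 - σ/(3/5)) has argument 1 - 3/5/(3/5) = 0 at 3/5: a square-root (algebraic, two-sheeted) branch point; the remaining terms are analytic or single-valued there.

The point is an algebraic (square-root) branch point.


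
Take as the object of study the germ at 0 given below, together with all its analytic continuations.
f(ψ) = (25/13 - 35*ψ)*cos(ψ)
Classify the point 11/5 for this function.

The point is a regular point.

There is no denominator, hence no pole anywhere.
The factor cos(ψ) is entire.
So the germ continues analytically to 11/5.


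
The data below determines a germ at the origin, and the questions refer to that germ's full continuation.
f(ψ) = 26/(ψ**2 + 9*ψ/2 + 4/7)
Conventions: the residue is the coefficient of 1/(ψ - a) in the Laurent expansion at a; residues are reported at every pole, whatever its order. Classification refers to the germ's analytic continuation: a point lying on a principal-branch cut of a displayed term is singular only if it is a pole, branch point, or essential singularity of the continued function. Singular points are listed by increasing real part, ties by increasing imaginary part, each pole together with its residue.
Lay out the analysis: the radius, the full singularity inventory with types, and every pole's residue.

Radius of convergence at 0: 9/4 - (1/28)*sqrt(3521).
At -9/4 - (1/28)*sqrt(3521): a pole of order 1; residue -(52/503)*sqrt(3521).
At -9/4 + (1/28)*sqrt(3521): a pole of order 1; residue (52/503)*sqrt(3521).

Denominator factor (ψ**2 + 9*ψ/2 + 4/7): discriminant 503/28, real irrational roots -9/4 + (1/28)*sqrt(3521) and -9/4 - (1/28)*sqrt(3521); poles of order 1, moduli 9/4 - (1/28)*sqrt(3521) and 9/4 + (1/28)*sqrt(3521).
The radius of convergence is the smallest modulus among the singular points: 9/4 - (1/28)*sqrt(3521).
The factor ψ**2 + 9*ψ/2 + 4/7 splits as (ψ - a)(ψ - a') with a = -9/4 - (1/28)*sqrt(3521), a' = -9/4 + (1/28)*sqrt(3521). At the order-1 pole a set g(ψ) = (ψ - a)*f(ψ) = [26] / (ψ - a').
Simple pole: residue = g(a) at a = -9/4 - (1/28)*sqrt(3521), which is -(52/503)*sqrt(3521).
The factor ψ**2 + 9*ψ/2 + 4/7 splits as (ψ - a)(ψ - a') with a = -9/4 + (1/28)*sqrt(3521), a' = -9/4 - (1/28)*sqrt(3521). At the order-1 pole a set g(ψ) = (ψ - a)*f(ψ) = [26] / (ψ - a').
Simple pole: residue = g(a) at a = -9/4 + (1/28)*sqrt(3521), which is (52/503)*sqrt(3521).
List the singular points by increasing real part (a conjugate pair: the negative imaginary part first).


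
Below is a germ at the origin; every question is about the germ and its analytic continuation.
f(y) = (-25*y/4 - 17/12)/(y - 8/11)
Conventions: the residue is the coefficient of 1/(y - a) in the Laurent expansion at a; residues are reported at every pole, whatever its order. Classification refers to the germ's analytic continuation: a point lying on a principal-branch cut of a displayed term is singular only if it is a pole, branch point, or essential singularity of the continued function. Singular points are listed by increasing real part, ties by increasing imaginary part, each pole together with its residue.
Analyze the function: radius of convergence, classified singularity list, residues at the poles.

Radius of convergence at 0: 8/11.
At 8/11: a pole of order 1; residue -787/132.

Denominator factor (y - 8/11): pole of order 1 at 8/11, modulus 8/11.
The radius of convergence is the smallest modulus among the singular points: 8/11.
At the order-1 pole 8/11 set g(y) = (y - (8/11))*f(y) = -25*y/4 - 17/12.
Simple pole: residue = g(a) at a = 8/11, which is -787/132.


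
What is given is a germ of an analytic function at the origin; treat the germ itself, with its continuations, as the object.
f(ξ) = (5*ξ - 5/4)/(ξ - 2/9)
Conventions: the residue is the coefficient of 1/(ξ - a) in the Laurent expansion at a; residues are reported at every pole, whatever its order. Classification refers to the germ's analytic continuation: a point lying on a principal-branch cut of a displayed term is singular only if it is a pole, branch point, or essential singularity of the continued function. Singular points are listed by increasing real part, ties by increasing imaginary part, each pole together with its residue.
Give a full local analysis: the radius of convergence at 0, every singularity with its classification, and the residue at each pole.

Denominator factor (ξ - 2/9): pole of order 1 at 2/9, modulus 2/9.
The radius of convergence is the smallest modulus among the singular points: 2/9.
At the order-1 pole 2/9 set g(ξ) = (ξ - (2/9))*f(ξ) = 5*ξ - 5/4.
Simple pole: residue = g(a) at a = 2/9, which is -5/36.

Radius of convergence at 0: 2/9.
At 2/9: a pole of order 1; residue -5/36.


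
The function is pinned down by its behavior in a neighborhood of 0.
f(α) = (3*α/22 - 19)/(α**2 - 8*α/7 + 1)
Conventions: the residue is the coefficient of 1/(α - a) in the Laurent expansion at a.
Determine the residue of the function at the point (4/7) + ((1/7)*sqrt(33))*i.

The factor α**2 - 8*α/7 + 1 splits as (α - a)(α - a') with a = (4/7) + ((1/7)*sqrt(33))*i, a' = (4/7) - ((1/7)*sqrt(33))*i. At the order-1 pole a set g(α) = (α - a)*f(α) = [3*α/22 - 19] / (α - a').
Simple pole: residue = g(a) at a = (4/7) + ((1/7)*sqrt(33))*i, which is (3/44) + ((1457/726)*sqrt(33))*i.

The residue is (3/44) + ((1457/726)*sqrt(33))*i.


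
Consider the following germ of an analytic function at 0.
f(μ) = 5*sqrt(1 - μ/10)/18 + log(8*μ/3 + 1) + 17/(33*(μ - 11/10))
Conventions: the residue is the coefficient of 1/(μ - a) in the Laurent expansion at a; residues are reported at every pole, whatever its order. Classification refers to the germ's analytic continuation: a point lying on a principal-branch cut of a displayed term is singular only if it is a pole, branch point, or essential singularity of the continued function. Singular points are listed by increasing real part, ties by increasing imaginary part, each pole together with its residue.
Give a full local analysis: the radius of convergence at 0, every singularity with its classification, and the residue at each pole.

Radius of convergence at 0: 3/8.
At -3/8: a logarithmic branch point.
At 11/10: a pole of order 1; residue 17/33.
At 10: an algebraic (square-root) branch point.

Denominator factor (μ - 11/10): pole of order 1 at 11/10, modulus 11/10.
Branch term (5/18)*sqrt(1 - μ/(10)): its argument vanishes at μ = 10, a square-root branch point, modulus 10.
Branch term (1)*log(1 - μ/(-3/8)): its argument vanishes at μ = -3/8, a logarithmic branch point, modulus 3/8.
The radius of convergence is the smallest modulus among the singular points: 3/8.
The branch terms are analytic at 11/10 and contribute nothing to the residue; only the rational part matters.
At the order-1 pole 11/10 set g(μ) = (μ - (11/10))*(rational part) = 17/33.
Simple pole: residue = g(a) at a = 11/10, which is 17/33.
List the singular points by increasing real part (a conjugate pair: the negative imaginary part first).


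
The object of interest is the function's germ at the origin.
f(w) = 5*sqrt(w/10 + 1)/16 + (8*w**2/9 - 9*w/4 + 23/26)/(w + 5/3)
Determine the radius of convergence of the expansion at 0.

Denominator factor (w + 5/3): pole of order 1 at -5/3, modulus 5/3.
Branch term (5/16)*sqrt(1 - w/(-10)): its argument vanishes at w = -10, a square-root branch point, modulus 10.
The radius of convergence is the smallest modulus among the singular points: 5/3.

The radius of convergence is 5/3.


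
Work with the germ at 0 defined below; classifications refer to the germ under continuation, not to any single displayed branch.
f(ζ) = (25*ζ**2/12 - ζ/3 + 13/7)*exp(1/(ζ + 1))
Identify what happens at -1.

The exponent 1/(ζ - (-1)) has a pole at -1, so exp(1/(ζ - (-1))) takes every nonzero value near it: an essential singularity (not a pole of any order).

The point is an essential singularity.


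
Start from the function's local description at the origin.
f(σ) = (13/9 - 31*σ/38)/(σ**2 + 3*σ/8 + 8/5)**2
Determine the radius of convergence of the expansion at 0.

The radius of convergence is (2/5)*sqrt(10).

Denominator factor (σ**2 + 3*σ/8 + 8/5)^2: discriminant -2003/320, complex-conjugate roots (-3/16) + ((1/80)*sqrt(10015))*i and (-3/16) - ((1/80)*sqrt(10015))*i; poles of order 2, moduli (2/5)*sqrt(10) and (2/5)*sqrt(10).
The radius of convergence is the smallest modulus among the singular points: (2/5)*sqrt(10).


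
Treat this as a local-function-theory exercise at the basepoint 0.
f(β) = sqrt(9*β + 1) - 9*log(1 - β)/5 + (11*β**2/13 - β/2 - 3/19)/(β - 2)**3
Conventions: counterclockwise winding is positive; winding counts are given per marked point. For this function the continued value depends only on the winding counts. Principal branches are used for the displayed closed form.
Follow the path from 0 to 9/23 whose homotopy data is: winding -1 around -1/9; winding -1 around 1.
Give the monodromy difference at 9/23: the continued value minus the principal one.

Continued minus principal equals (-(4/23)*sqrt(598)) + ((18/5)*pi)*i.

The rational part is single-valued and drops out of the difference; each branch term changes only by its own monodromy.
(-9/5)*log(1 - β/(1)): each positive loop around 1 adds 2*pi*i to the log, so winding -1 contributes (-9/5)*(-1)*2*pi*i = (18/5)*pi*i.
(1)*sqrt(1 - β/(-1/9)): winding -1 is odd, the square root flips sign, contributing -2*(1)*sqrt(1 - (9/23)/(-1/9)) = -2*(1)*sqrt(104/23) = -(4/23)*sqrt(598).
Summing the contributions at β = 9/23 gives (-(4/23)*sqrt(598)) + ((18/5)*pi)*i.


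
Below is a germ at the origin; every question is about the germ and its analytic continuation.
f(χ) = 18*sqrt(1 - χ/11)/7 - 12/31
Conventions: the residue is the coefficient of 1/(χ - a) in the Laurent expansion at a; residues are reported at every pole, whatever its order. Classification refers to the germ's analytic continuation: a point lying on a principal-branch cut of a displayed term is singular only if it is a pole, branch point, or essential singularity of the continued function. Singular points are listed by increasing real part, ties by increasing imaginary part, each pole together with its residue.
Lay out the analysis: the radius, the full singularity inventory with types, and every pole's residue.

Branch term (18/7)*sqrt(1 - χ/(11)): its argument vanishes at χ = 11, a square-root branch point, modulus 11.
The radius of convergence is the smallest modulus among the singular points: 11.

Radius of convergence at 0: 11.
At 11: an algebraic (square-root) branch point.


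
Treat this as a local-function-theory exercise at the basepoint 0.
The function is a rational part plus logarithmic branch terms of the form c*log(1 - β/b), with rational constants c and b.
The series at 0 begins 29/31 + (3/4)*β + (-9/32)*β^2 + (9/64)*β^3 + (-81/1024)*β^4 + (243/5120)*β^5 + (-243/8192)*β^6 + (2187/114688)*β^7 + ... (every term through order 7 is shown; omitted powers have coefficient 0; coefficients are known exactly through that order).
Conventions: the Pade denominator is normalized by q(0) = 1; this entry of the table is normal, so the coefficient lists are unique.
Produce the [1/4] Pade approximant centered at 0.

The Pade approximant has numerator coefficients [29/31, 870706101/755830840]; denominator coefficients [1, 10476999/24381640, -1069407/24381640, 10947681/780212480, -3491127/780212480].

Taylor coefficients needed (read off): a_0 = 29/31, a_1 = 3/4, a_2 = -9/32, a_3 = 9/64, a_4 = -81/1024, a_5 = 243/5120.
Write the denominator as Q(β) = 1 + q1*β + q2*β^2 + q3*β^3 + q4*β^4. Requiring Q*f - P = O(β^6) with deg P <= 1 kills the coefficients of β^2..β^5 in Q*f:
  β^2: a_2 + q1*a_1 + q2*a_0 = 0, i.e. -9/32 + (3/4)*q1 + (29/31)*q2 = 0.
  β^3: a_3 + q1*a_2 + q2*a_1 + q3*a_0 = 0, i.e. 9/64 + (-9/32)*q1 + (3/4)*q2 + (29/31)*q3 = 0.
  β^4: a_4 + q1*a_3 + q2*a_2 + q3*a_1 + q4*a_0 = 0, i.e. -81/1024 + (9/64)*q1 + (-9/32)*q2 + (3/4)*q3 + (29/31)*q4 = 0.
  β^5: a_5 + q1*a_4 + q2*a_3 + q3*a_2 + q4*a_1 = 0, i.e. 243/5120 + (-81/1024)*q1 + (9/64)*q2 + (-9/32)*q3 + (3/4)*q4 = 0.
Solving this linear system: q1 = 10476999/24381640, q2 = -1069407/24381640, q3 = 10947681/780212480, q4 = -3491127/780212480.
The numerator is Q*f truncated at degree 1: P0 = a_0 = 29/31; P1 = a_1 + q1*a_0 = 870706101/755830840.


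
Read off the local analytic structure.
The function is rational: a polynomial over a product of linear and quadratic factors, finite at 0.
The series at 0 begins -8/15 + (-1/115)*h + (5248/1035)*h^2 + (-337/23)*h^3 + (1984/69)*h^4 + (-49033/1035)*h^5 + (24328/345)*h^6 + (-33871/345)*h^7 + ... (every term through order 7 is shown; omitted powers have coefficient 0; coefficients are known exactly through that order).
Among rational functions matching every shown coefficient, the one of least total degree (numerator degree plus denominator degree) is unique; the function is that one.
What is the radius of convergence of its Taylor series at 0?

The radius of convergence is 1.

No rational of total degree below 5 reproduces all 8 coefficients; solving the [2/3] Pade equations on them gives f(h) = (31*h**2/9 - 37*h/23 - 8/15)/(h + 1)**3, whose expansion matches every shown term.
Denominator factor (h + 1)^3: pole of order 3 at -1, modulus 1.
The radius of convergence is the smallest modulus among the singular points: 1.


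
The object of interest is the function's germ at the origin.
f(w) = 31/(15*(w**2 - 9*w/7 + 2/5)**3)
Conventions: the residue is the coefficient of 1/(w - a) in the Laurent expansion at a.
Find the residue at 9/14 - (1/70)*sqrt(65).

The residue is -(5210170/2197)*sqrt(65).

The factor w**2 - 9*w/7 + 2/5 splits as (w - a)(w - a') with a = 9/14 - (1/70)*sqrt(65), a' = 9/14 + (1/70)*sqrt(65). At the order-3 pole a set g(w) = (w - a)^3*f(w) = [31/15] / (w - a')^3.
Order-3 pole: residue = g''(a)/2; g''(9/14 - (1/70)*sqrt(65)) = -(10420340/2197)*sqrt(65), so the residue is -(5210170/2197)*sqrt(65).


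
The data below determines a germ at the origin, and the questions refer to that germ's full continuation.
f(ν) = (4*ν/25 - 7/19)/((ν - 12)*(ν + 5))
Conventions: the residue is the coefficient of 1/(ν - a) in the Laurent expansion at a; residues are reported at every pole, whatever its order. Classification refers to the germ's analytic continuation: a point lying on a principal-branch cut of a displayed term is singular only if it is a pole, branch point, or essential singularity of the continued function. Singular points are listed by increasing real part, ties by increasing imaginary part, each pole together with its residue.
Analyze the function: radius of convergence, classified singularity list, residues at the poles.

Radius of convergence at 0: 5.
At -5: a pole of order 1; residue 111/1615.
At 12: a pole of order 1; residue 737/8075.

Denominator factor (ν - 12): pole of order 1 at 12, modulus 12.
Denominator factor (ν + 5): pole of order 1 at -5, modulus 5.
The radius of convergence is the smallest modulus among the singular points: 5.
At the order-1 pole -5 set g(ν) = (ν - (-5))*f(ν) = (4*ν/25 - 7/19)/(ν - 12).
Simple pole: residue = g(a) at a = -5, which is 111/1615.
At the order-1 pole 12 set g(ν) = (ν - (12))*f(ν) = (4*ν/25 - 7/19)/(ν + 5).
Simple pole: residue = g(a) at a = 12, which is 737/8075.
List the singular points by increasing real part (a conjugate pair: the negative imaginary part first).


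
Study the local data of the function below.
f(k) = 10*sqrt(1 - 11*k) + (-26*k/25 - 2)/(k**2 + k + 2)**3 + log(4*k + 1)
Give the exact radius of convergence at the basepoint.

The radius of convergence is 1/11.

Denominator factor (k**2 + k + 2)^3: discriminant -7, complex-conjugate roots (-1/2) + ((1/2)*sqrt(7))*i and (-1/2) - ((1/2)*sqrt(7))*i; poles of order 3, moduli sqrt(2) and sqrt(2).
Branch term (1)*log(1 - k/(-1/4)): its argument vanishes at k = -1/4, a logarithmic branch point, modulus 1/4.
Branch term (10)*sqrt(1 - k/(1/11)): its argument vanishes at k = 1/11, a square-root branch point, modulus 1/11.
The radius of convergence is the smallest modulus among the singular points: 1/11.


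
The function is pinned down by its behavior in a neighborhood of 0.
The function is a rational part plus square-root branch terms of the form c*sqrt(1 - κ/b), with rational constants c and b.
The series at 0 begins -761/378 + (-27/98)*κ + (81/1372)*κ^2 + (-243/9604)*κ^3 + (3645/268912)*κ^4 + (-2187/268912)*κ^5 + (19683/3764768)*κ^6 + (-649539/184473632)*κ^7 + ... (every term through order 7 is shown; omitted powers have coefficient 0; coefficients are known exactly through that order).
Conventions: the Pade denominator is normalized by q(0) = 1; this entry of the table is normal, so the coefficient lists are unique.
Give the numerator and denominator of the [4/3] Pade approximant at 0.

Taylor coefficients needed (read off): a_0 = -761/378, a_1 = -27/98, a_2 = 81/1372, a_3 = -243/9604, a_4 = 3645/268912, a_5 = -2187/268912, a_6 = 19683/3764768, a_7 = -649539/184473632.
Write the denominator as Q(κ) = 1 + q1*κ + q2*κ^2 + q3*κ^3. Requiring Q*f - P = O(κ^8) with deg P <= 4 kills the coefficients of κ^5..κ^7 in Q*f:
  κ^5: a_5 + q1*a_4 + q2*a_3 + q3*a_2 = 0, i.e. -2187/268912 + (3645/268912)*q1 + (-243/9604)*q2 + (81/1372)*q3 = 0.
  κ^6: a_6 + q1*a_5 + q2*a_4 + q3*a_3 = 0, i.e. 19683/3764768 + (-2187/268912)*q1 + (3645/268912)*q2 + (-243/9604)*q3 = 0.
  κ^7: a_7 + q1*a_6 + q2*a_5 + q3*a_4 = 0, i.e. -649539/184473632 + (19683/3764768)*q1 + (-2187/268912)*q2 + (3645/268912)*q3 = 0.
Solving this linear system: q1 = 9/7, q2 = 45/98, q3 = 27/686.
The numerator is Q*f truncated at degree 4: P0 = a_0 = -761/378; P1 = a_1 + q1*a_0 = -421/147; P2 = a_2 + q1*a_1 + q2*a_0 = -1255/1029; P3 = a_3 + q1*a_2 + q2*a_1 + q3*a_0 = -745/4802; P4 = a_4 + q1*a_3 + q2*a_2 + q3*a_1 = -729/268912.

The Pade approximant has numerator coefficients [-761/378, -421/147, -1255/1029, -745/4802, -729/268912]; denominator coefficients [1, 9/7, 45/98, 27/686].


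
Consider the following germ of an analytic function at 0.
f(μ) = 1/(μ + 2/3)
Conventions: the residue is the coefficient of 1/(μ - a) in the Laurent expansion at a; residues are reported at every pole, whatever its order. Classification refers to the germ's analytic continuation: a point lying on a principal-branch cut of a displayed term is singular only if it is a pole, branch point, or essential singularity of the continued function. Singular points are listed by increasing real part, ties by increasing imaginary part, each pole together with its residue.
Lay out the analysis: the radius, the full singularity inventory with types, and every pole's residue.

Denominator factor (μ + 2/3): pole of order 1 at -2/3, modulus 2/3.
The radius of convergence is the smallest modulus among the singular points: 2/3.
At the order-1 pole -2/3 set g(μ) = (μ - (-2/3))*f(μ) = 1.
Simple pole: residue = g(a) at a = -2/3, which is 1.

Radius of convergence at 0: 2/3.
At -2/3: a pole of order 1; residue 1.


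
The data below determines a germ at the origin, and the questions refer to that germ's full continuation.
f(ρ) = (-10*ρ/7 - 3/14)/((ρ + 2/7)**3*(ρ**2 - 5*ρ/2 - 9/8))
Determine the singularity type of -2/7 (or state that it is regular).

The denominator factor ρ + 2/7 vanishes at -2/7 and appears to the power 3; the numerator there equals 19/98, nonzero, and no other factor vanishes.
Hence a pole whose order is the multiplicity, 3.

The point is a pole of order 3.


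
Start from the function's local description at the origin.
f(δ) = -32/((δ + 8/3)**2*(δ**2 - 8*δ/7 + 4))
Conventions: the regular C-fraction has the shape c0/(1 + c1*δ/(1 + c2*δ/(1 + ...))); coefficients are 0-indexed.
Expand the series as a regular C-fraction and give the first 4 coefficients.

The regular C-fraction coefficients are [-9/8, 13/28, -79/208, -7487/16432].

Taylor coefficients (expand at 0): a_0 = -9/8, a_1 = 117/224, a_2 = -1107/25088, a_3 = 33057/351232.
c0 = a_0 = -9/8. Peel one level at a time: if S = 1 + c*δ/S' with S'(0) = 1, then c is the δ-coefficient of S and S' = c*δ/(S - 1).
S_1 = c0/f = 1 + (13/28)*δ + (79/448)*δ^2 + ...; c1 = 13/28.
S_2 = c1*δ/(S_1 - 1) = 1 + (-79/208)*δ + (-7487/43264)*δ^2 + ...; c2 = -79/208.
S_3 = c2*δ/(S_2 - 1) = 1 + (-7487/16432)*δ + ...; c3 = -7487/16432.


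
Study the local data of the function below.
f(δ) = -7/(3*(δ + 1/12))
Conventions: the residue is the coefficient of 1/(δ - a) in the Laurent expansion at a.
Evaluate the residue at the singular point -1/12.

The residue is -7/3.

At the order-1 pole -1/12 set g(δ) = (δ - (-1/12))*f(δ) = -7/3.
Simple pole: residue = g(a) at a = -1/12, which is -7/3.


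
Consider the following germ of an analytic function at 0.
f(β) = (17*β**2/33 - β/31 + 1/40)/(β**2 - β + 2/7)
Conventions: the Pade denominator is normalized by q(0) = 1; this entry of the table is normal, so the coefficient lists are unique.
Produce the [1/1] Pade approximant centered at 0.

Taylor coefficients needed (expand at 0): a_0 = 7/80, a_1 = 959/4960, a_2 = 142303/65472.
Write the denominator as Q(β) = 1 + q1*β. Requiring Q*f - P = O(β^3) with deg P <= 1 kills the coefficients of β^2..β^2 in Q*f:
  β^2: a_2 + q1*a_1 = 0, i.e. 142303/65472 + (959/4960)*q1 = 0.
Solving this linear system: q1 = -101645/9042.
The numerator is Q*f truncated at degree 1: P0 = a_0 = 7/80; P1 = a_1 + q1*a_0 = -8860663/11212080.

The Pade approximant has numerator coefficients [7/80, -8860663/11212080]; denominator coefficients [1, -101645/9042].


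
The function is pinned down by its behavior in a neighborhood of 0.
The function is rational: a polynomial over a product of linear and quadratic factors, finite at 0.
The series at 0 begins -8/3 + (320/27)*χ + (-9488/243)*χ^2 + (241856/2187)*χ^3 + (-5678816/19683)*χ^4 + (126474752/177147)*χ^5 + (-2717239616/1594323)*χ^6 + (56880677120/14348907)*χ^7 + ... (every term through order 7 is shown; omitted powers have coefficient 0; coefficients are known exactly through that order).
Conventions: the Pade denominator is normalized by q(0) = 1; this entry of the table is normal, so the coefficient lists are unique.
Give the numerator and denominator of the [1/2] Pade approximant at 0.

The Pade approximant has numerator coefficients [-8/3, -32/69]; denominator coefficients [1, 956/207, 406/69].

Taylor coefficients needed (read off): a_0 = -8/3, a_1 = 320/27, a_2 = -9488/243, a_3 = 241856/2187.
Write the denominator as Q(χ) = 1 + q1*χ + q2*χ^2. Requiring Q*f - P = O(χ^4) with deg P <= 1 kills the coefficients of χ^2..χ^3 in Q*f:
  χ^2: a_2 + q1*a_1 + q2*a_0 = 0, i.e. -9488/243 + (320/27)*q1 + (-8/3)*q2 = 0.
  χ^3: a_3 + q1*a_2 + q2*a_1 = 0, i.e. 241856/2187 + (-9488/243)*q1 + (320/27)*q2 = 0.
Solving this linear system: q1 = 956/207, q2 = 406/69.
The numerator is Q*f truncated at degree 1: P0 = a_0 = -8/3; P1 = a_1 + q1*a_0 = -32/69.


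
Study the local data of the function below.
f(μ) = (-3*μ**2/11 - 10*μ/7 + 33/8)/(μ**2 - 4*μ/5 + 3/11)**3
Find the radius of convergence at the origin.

The radius of convergence is (1/11)*sqrt(33).

Denominator factor (μ**2 - 4*μ/5 + 3/11)^3: discriminant -124/275, complex-conjugate roots (2/5) + ((1/55)*sqrt(341))*i and (2/5) - ((1/55)*sqrt(341))*i; poles of order 3, moduli (1/11)*sqrt(33) and (1/11)*sqrt(33).
The radius of convergence is the smallest modulus among the singular points: (1/11)*sqrt(33).


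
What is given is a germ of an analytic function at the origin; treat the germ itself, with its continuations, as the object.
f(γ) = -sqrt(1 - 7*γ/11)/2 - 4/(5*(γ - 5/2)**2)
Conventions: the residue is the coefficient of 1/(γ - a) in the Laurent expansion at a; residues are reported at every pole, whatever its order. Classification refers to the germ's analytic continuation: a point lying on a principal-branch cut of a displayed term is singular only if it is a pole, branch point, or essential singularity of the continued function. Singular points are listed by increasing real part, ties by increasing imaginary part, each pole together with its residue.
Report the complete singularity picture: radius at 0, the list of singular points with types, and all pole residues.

Denominator factor (γ - 5/2)^2: pole of order 2 at 5/2, modulus 5/2.
Branch term (-1/2)*sqrt(1 - γ/(11/7)): its argument vanishes at γ = 11/7, a square-root branch point, modulus 11/7.
The radius of convergence is the smallest modulus among the singular points: 11/7.
The branch term is analytic at 5/2 and contributes nothing to the residue; only the rational part matters.
At the order-2 pole 5/2 set g(γ) = (γ - (5/2))^2*(rational part) = -4/5.
Order-2 pole: residue = g'(a); g'(5/2) = 0, so the residue is 0.
List the singular points by increasing real part (a conjugate pair: the negative imaginary part first).

Radius of convergence at 0: 11/7.
At 11/7: an algebraic (square-root) branch point.
At 5/2: a pole of order 2; residue 0.


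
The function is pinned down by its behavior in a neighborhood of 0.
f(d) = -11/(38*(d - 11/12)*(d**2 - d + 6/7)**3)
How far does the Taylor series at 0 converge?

Denominator factor (d - 11/12): pole of order 1 at 11/12, modulus 11/12.
Denominator factor (d**2 - d + 6/7)^3: discriminant -17/7, complex-conjugate roots (1/2) + ((1/14)*sqrt(119))*i and (1/2) - ((1/14)*sqrt(119))*i; poles of order 3, moduli (1/7)*sqrt(42) and (1/7)*sqrt(42).
The radius of convergence is the smallest modulus among the singular points: 11/12.

The radius of convergence is 11/12.


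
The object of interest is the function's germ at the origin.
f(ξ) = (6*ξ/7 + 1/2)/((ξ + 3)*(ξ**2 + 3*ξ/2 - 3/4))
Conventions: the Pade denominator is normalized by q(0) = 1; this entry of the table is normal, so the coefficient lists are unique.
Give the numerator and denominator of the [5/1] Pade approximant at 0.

The Pade approximant has numerator coefficients [-2/9, -2575340/13564089, 8204144/40692267, -22384/157113, 9936224/122076801, -7285504/122076801]; denominator coefficients [1, -1631929/645909].

Taylor coefficients needed (expand at 0): a_0 = -2/9, a_1 = -142/189, a_2 = -962/567, a_3 = -7534/1701, a_4 = -56690/5103, a_5 = -430606/15309, a_6 = -3263858/45927.
Write the denominator as Q(ξ) = 1 + q1*ξ. Requiring Q*f - P = O(ξ^7) with deg P <= 5 kills the coefficients of ξ^6..ξ^6 in Q*f:
  ξ^6: a_6 + q1*a_5 = 0, i.e. -3263858/45927 + (-430606/15309)*q1 = 0.
Solving this linear system: q1 = -1631929/645909.
The numerator is Q*f truncated at degree 5: P0 = a_0 = -2/9; P1 = a_1 + q1*a_0 = -2575340/13564089; P2 = a_2 + q1*a_1 = 8204144/40692267; P3 = a_3 + q1*a_2 = -22384/157113; P4 = a_4 + q1*a_3 = 9936224/122076801; P5 = a_5 + q1*a_4 = -7285504/122076801.


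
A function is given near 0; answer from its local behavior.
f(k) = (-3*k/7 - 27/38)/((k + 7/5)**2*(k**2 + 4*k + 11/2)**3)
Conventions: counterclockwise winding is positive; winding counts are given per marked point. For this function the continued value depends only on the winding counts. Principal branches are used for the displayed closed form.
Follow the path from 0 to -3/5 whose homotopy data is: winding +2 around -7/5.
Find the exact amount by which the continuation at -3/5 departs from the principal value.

Continued minus principal equals 0.

The function is rational, hence single-valued: continuing it around any pole returns the same value, so the difference is 0.


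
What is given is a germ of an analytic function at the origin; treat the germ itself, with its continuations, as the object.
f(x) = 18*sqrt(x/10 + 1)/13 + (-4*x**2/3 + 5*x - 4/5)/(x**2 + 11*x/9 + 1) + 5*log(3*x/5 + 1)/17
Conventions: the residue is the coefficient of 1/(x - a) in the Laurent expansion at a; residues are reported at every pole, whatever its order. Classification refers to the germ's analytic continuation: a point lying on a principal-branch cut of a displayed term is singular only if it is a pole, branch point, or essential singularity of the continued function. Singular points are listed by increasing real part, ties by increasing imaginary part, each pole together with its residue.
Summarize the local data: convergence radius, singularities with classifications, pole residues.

Radius of convergence at 0: 1.
At -10: an algebraic (square-root) branch point.
At -5/3: a logarithmic branch point.
At (-11/18) - ((1/18)*sqrt(203))*i: a pole of order 1; residue (179/54) - ((8549/54810)*sqrt(203))*i.
At (-11/18) + ((1/18)*sqrt(203))*i: a pole of order 1; residue (179/54) + ((8549/54810)*sqrt(203))*i.

Denominator factor (x**2 + 11*x/9 + 1): discriminant -203/81, complex-conjugate roots (-11/18) + ((1/18)*sqrt(203))*i and (-11/18) - ((1/18)*sqrt(203))*i; poles of order 1, moduli 1 and 1.
Branch term (5/17)*log(1 - x/(-5/3)): its argument vanishes at x = -5/3, a logarithmic branch point, modulus 5/3.
Branch term (18/13)*sqrt(1 - x/(-10)): its argument vanishes at x = -10, a square-root branch point, modulus 10.
The radius of convergence is the smallest modulus among the singular points: 1.
The branch terms are analytic at (-11/18) - ((1/18)*sqrt(203))*i and contribute nothing to the residue; only the rational part matters.
The factor x**2 + 11*x/9 + 1 splits as (x - a)(x - a') with a = (-11/18) - ((1/18)*sqrt(203))*i, a' = (-11/18) + ((1/18)*sqrt(203))*i. At the order-1 pole a set g(x) = (x - a)*(rational part) = [-4*x**2/3 + 5*x - 4/5] / (x - a').
Simple pole: residue = g(a) at a = (-11/18) - ((1/18)*sqrt(203))*i, which is (179/54) - ((8549/54810)*sqrt(203))*i.
The branch terms are analytic at (-11/18) + ((1/18)*sqrt(203))*i and contribute nothing to the residue; only the rational part matters.
The factor x**2 + 11*x/9 + 1 splits as (x - a)(x - a') with a = (-11/18) + ((1/18)*sqrt(203))*i, a' = (-11/18) - ((1/18)*sqrt(203))*i. At the order-1 pole a set g(x) = (x - a)*(rational part) = [-4*x**2/3 + 5*x - 4/5] / (x - a').
Simple pole: residue = g(a) at a = (-11/18) + ((1/18)*sqrt(203))*i, which is (179/54) + ((8549/54810)*sqrt(203))*i.
List the singular points by increasing real part (a conjugate pair: the negative imaginary part first).


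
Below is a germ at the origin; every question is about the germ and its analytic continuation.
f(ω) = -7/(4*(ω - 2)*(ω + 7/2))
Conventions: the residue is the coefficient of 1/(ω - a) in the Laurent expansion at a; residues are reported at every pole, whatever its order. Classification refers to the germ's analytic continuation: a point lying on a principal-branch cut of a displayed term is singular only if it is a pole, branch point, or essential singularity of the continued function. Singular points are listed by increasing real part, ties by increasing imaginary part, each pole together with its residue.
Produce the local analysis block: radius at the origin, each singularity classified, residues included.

Radius of convergence at 0: 2.
At -7/2: a pole of order 1; residue 7/22.
At 2: a pole of order 1; residue -7/22.

Denominator factor (ω - 2): pole of order 1 at 2, modulus 2.
Denominator factor (ω + 7/2): pole of order 1 at -7/2, modulus 7/2.
The radius of convergence is the smallest modulus among the singular points: 2.
At the order-1 pole -7/2 set g(ω) = (ω - (-7/2))*f(ω) = -7/(4*(ω - 2)).
Simple pole: residue = g(a) at a = -7/2, which is 7/22.
At the order-1 pole 2 set g(ω) = (ω - (2))*f(ω) = -7/(4*(ω + 7/2)).
Simple pole: residue = g(a) at a = 2, which is -7/22.
List the singular points by increasing real part (a conjugate pair: the negative imaginary part first).


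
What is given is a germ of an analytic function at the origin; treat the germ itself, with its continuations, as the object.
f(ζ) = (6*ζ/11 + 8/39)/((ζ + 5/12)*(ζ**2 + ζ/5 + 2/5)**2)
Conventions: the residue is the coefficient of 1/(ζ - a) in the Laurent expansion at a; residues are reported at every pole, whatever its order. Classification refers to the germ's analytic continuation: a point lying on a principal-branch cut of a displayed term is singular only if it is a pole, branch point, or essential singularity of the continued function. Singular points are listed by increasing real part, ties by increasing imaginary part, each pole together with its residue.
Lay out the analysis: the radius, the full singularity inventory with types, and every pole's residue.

Radius of convergence at 0: 5/12.
At -5/12: a pole of order 1; residue -1641600/17819087.
At (-1/10) - ((1/10)*sqrt(39))*i: a pole of order 2; residue (820800/17819087) + ((2264790200/27102831327)*sqrt(39))*i.
At (-1/10) + ((1/10)*sqrt(39))*i: a pole of order 2; residue (820800/17819087) - ((2264790200/27102831327)*sqrt(39))*i.


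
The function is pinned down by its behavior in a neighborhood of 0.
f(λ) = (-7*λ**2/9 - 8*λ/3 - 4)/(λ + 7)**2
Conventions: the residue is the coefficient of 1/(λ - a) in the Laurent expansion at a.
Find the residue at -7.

The residue is 74/9.

At the order-2 pole -7 set g(λ) = (λ - (-7))^2*f(λ) = -7*λ**2/9 - 8*λ/3 - 4.
Order-2 pole: residue = g'(a); g'(-7) = 74/9, so the residue is 74/9.


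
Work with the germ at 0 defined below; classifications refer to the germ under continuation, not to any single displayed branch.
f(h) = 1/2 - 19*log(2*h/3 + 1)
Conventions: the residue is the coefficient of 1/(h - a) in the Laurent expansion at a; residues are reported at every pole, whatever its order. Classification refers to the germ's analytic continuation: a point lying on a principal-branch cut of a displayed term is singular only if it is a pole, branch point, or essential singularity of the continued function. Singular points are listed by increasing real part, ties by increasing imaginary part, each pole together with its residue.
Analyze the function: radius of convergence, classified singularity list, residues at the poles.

Branch term (-19)*log(1 - h/(-3/2)): its argument vanishes at h = -3/2, a logarithmic branch point, modulus 3/2.
The radius of convergence is the smallest modulus among the singular points: 3/2.

Radius of convergence at 0: 3/2.
At -3/2: a logarithmic branch point.
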